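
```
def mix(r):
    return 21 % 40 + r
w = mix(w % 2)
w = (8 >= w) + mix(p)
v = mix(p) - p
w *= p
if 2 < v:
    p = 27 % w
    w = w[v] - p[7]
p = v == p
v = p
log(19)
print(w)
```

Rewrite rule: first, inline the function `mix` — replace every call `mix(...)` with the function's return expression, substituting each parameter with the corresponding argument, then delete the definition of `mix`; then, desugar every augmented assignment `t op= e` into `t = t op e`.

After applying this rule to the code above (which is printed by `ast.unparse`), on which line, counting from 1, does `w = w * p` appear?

4

Transformed code:
w = 21 % 40 + w % 2
w = (8 >= w) + (21 % 40 + p)
v = 21 % 40 + p - p
w = w * p
if 2 < v:
    p = 27 % w
    w = w[v] - p[7]
p = v == p
v = p
log(19)
print(w)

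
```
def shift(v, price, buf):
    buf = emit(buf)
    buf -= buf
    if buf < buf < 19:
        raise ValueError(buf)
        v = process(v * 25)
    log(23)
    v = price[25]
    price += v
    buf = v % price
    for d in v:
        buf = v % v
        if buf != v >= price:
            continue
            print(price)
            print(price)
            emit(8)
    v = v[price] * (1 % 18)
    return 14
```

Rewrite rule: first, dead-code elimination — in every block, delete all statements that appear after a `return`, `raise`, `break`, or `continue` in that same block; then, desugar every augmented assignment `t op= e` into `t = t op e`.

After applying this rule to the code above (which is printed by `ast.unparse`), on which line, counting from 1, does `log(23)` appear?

6

Transformed code:
def shift(v, price, buf):
    buf = emit(buf)
    buf = buf - buf
    if buf < buf < 19:
        raise ValueError(buf)
    log(23)
    v = price[25]
    price = price + v
    buf = v % price
    for d in v:
        buf = v % v
        if buf != v >= price:
            continue
    v = v[price] * (1 % 18)
    return 14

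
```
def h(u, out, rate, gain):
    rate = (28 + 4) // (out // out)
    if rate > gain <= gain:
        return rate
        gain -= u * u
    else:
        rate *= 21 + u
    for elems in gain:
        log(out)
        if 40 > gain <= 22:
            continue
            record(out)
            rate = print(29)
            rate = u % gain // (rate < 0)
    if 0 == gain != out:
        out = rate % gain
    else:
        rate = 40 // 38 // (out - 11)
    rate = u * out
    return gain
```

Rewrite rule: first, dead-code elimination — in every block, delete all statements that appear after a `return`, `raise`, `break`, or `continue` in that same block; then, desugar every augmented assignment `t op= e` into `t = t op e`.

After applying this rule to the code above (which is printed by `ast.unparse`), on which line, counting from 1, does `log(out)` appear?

Transformed code:
def h(u, out, rate, gain):
    rate = (28 + 4) // (out // out)
    if rate > gain <= gain:
        return rate
    else:
        rate = rate * (21 + u)
    for elems in gain:
        log(out)
        if 40 > gain <= 22:
            continue
    if 0 == gain != out:
        out = rate % gain
    else:
        rate = 40 // 38 // (out - 11)
    rate = u * out
    return gain

8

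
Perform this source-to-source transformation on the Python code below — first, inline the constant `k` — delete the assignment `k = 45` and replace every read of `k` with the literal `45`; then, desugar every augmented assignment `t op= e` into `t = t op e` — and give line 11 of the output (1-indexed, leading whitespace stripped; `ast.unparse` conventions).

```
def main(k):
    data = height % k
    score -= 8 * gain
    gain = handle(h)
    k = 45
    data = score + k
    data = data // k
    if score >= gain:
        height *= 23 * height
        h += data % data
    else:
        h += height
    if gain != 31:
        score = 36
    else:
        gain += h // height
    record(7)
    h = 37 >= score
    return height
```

h = h + height

Transformed code:
def main(k):
    data = height % 45
    score = score - 8 * gain
    gain = handle(h)
    data = score + 45
    data = data // 45
    if score >= gain:
        height = height * (23 * height)
        h = h + data % data
    else:
        h = h + height
    if gain != 31:
        score = 36
    else:
        gain = gain + h // height
    record(7)
    h = 37 >= score
    return height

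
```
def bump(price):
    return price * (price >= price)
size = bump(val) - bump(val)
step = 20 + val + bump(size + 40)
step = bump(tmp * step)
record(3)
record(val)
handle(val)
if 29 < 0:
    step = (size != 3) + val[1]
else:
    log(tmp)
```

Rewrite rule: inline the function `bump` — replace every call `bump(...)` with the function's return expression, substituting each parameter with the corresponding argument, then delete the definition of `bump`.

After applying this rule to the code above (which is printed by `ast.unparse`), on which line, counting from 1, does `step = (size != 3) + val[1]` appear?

Transformed code:
size = val * (val >= val) - val * (val >= val)
step = 20 + val + (size + 40) * (size + 40 >= size + 40)
step = tmp * step * (tmp * step >= tmp * step)
record(3)
record(val)
handle(val)
if 29 < 0:
    step = (size != 3) + val[1]
else:
    log(tmp)

8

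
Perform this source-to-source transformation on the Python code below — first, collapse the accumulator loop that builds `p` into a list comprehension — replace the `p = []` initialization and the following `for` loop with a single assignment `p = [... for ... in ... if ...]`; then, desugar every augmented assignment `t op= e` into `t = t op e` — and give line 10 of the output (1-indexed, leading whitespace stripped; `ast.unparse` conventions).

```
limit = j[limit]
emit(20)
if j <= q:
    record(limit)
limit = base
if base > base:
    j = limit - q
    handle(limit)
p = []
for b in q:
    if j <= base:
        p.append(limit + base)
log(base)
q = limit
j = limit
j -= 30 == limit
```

Transformed code:
limit = j[limit]
emit(20)
if j <= q:
    record(limit)
limit = base
if base > base:
    j = limit - q
    handle(limit)
p = [limit + base for b in q if j <= base]
log(base)
q = limit
j = limit
j = j - (30 == limit)

log(base)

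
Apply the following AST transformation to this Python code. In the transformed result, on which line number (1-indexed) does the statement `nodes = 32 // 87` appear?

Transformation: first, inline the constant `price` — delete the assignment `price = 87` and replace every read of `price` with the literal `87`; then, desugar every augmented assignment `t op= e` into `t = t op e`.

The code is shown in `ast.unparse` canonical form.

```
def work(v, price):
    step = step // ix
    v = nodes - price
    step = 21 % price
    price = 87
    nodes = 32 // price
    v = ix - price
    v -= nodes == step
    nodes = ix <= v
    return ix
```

5

Transformed code:
def work(v, price):
    step = step // ix
    v = nodes - 87
    step = 21 % 87
    nodes = 32 // 87
    v = ix - 87
    v = v - (nodes == step)
    nodes = ix <= v
    return ix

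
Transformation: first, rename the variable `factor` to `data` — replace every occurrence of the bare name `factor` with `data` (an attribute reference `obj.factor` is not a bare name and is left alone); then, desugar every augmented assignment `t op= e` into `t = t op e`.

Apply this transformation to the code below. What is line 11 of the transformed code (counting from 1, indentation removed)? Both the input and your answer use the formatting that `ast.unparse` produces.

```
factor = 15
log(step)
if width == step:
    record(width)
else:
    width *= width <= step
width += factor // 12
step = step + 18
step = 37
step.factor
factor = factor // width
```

data = data // width

Transformed code:
data = 15
log(step)
if width == step:
    record(width)
else:
    width = width * (width <= step)
width = width + data // 12
step = step + 18
step = 37
step.factor
data = data // width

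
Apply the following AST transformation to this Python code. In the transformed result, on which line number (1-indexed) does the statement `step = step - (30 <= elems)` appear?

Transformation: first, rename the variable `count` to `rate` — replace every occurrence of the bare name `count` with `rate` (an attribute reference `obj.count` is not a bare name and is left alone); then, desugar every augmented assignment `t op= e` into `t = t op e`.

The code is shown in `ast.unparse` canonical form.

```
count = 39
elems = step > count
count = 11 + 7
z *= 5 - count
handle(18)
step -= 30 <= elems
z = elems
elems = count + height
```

Transformed code:
rate = 39
elems = step > rate
rate = 11 + 7
z = z * (5 - rate)
handle(18)
step = step - (30 <= elems)
z = elems
elems = rate + height

6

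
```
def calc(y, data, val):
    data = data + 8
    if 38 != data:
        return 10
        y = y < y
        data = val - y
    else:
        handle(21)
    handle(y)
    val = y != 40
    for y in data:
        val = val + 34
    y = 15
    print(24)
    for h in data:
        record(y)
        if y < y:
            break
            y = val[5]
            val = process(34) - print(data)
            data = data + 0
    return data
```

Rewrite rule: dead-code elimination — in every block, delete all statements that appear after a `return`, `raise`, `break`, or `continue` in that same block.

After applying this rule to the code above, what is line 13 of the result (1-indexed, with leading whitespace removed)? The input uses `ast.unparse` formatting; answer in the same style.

for h in data:

Transformed code:
def calc(y, data, val):
    data = data + 8
    if 38 != data:
        return 10
    else:
        handle(21)
    handle(y)
    val = y != 40
    for y in data:
        val = val + 34
    y = 15
    print(24)
    for h in data:
        record(y)
        if y < y:
            break
    return data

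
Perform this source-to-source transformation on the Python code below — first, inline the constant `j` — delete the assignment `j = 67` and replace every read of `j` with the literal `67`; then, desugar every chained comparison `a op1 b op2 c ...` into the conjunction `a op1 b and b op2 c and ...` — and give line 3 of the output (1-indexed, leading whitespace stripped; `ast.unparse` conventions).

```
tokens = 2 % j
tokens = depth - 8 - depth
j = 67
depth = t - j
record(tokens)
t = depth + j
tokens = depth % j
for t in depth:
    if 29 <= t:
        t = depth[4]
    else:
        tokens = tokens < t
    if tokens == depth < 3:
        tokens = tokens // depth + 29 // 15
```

depth = t - 67

Transformed code:
tokens = 2 % 67
tokens = depth - 8 - depth
depth = t - 67
record(tokens)
t = depth + 67
tokens = depth % 67
for t in depth:
    if 29 <= t:
        t = depth[4]
    else:
        tokens = tokens < t
    if tokens == depth and depth < 3:
        tokens = tokens // depth + 29 // 15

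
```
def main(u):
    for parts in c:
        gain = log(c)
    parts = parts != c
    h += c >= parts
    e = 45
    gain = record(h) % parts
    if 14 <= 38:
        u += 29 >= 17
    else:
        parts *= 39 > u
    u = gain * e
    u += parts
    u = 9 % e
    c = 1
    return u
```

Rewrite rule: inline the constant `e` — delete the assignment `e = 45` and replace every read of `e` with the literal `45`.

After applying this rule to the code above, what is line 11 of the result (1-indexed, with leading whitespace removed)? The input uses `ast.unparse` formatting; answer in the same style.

Transformed code:
def main(u):
    for parts in c:
        gain = log(c)
    parts = parts != c
    h += c >= parts
    gain = record(h) % parts
    if 14 <= 38:
        u += 29 >= 17
    else:
        parts *= 39 > u
    u = gain * 45
    u += parts
    u = 9 % 45
    c = 1
    return u

u = gain * 45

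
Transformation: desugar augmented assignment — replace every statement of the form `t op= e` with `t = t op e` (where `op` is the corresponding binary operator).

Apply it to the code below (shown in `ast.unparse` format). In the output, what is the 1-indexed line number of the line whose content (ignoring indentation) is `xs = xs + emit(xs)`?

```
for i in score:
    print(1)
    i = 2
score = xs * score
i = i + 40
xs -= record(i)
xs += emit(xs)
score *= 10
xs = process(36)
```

7

Transformed code:
for i in score:
    print(1)
    i = 2
score = xs * score
i = i + 40
xs = xs - record(i)
xs = xs + emit(xs)
score = score * 10
xs = process(36)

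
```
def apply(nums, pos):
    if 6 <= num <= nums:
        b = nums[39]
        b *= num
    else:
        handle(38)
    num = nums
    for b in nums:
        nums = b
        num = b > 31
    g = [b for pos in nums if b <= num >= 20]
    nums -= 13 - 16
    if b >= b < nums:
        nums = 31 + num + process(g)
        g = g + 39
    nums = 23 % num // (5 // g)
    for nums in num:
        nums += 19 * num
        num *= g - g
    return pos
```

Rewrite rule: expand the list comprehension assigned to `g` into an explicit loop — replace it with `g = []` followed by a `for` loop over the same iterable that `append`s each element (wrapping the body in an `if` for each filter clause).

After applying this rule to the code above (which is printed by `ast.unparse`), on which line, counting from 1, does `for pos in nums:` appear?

Transformed code:
def apply(nums, pos):
    if 6 <= num <= nums:
        b = nums[39]
        b *= num
    else:
        handle(38)
    num = nums
    for b in nums:
        nums = b
        num = b > 31
    g = []
    for pos in nums:
        if b <= num >= 20:
            g.append(b)
    nums -= 13 - 16
    if b >= b < nums:
        nums = 31 + num + process(g)
        g = g + 39
    nums = 23 % num // (5 // g)
    for nums in num:
        nums += 19 * num
        num *= g - g
    return pos

12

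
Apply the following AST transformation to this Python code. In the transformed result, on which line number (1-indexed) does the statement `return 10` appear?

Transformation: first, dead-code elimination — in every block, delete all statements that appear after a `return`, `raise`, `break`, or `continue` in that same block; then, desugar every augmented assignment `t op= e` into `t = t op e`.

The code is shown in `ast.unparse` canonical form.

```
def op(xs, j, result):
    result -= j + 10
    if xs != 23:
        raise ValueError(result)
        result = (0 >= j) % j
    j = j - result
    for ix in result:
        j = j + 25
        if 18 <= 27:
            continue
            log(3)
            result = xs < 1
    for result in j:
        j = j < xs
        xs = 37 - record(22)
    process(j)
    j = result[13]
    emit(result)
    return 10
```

Transformed code:
def op(xs, j, result):
    result = result - (j + 10)
    if xs != 23:
        raise ValueError(result)
    j = j - result
    for ix in result:
        j = j + 25
        if 18 <= 27:
            continue
    for result in j:
        j = j < xs
        xs = 37 - record(22)
    process(j)
    j = result[13]
    emit(result)
    return 10

16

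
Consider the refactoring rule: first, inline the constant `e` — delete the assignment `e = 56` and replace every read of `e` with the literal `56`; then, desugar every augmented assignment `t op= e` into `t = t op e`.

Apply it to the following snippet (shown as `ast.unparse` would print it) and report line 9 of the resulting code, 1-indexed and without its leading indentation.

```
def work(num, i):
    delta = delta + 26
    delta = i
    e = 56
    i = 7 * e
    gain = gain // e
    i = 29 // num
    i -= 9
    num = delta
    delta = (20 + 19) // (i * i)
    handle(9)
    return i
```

delta = (20 + 19) // (i * i)

Transformed code:
def work(num, i):
    delta = delta + 26
    delta = i
    i = 7 * 56
    gain = gain // 56
    i = 29 // num
    i = i - 9
    num = delta
    delta = (20 + 19) // (i * i)
    handle(9)
    return i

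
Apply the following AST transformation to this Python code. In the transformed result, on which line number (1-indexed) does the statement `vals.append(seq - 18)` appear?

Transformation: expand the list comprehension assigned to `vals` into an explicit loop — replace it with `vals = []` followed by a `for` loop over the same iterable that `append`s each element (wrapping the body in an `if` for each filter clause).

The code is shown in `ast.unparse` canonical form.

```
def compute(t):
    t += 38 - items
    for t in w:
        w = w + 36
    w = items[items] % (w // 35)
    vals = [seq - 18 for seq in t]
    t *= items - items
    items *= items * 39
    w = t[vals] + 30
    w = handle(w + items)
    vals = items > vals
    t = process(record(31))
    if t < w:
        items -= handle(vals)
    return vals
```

8

Transformed code:
def compute(t):
    t += 38 - items
    for t in w:
        w = w + 36
    w = items[items] % (w // 35)
    vals = []
    for seq in t:
        vals.append(seq - 18)
    t *= items - items
    items *= items * 39
    w = t[vals] + 30
    w = handle(w + items)
    vals = items > vals
    t = process(record(31))
    if t < w:
        items -= handle(vals)
    return vals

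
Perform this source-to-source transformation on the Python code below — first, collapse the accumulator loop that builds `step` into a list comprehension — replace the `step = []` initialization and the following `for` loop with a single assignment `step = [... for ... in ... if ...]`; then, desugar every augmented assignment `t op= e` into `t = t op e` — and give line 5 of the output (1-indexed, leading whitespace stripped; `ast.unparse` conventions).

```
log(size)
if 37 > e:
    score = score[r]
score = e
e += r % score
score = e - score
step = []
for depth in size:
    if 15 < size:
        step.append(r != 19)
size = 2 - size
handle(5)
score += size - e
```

e = e + r % score

Transformed code:
log(size)
if 37 > e:
    score = score[r]
score = e
e = e + r % score
score = e - score
step = [r != 19 for depth in size if 15 < size]
size = 2 - size
handle(5)
score = score + (size - e)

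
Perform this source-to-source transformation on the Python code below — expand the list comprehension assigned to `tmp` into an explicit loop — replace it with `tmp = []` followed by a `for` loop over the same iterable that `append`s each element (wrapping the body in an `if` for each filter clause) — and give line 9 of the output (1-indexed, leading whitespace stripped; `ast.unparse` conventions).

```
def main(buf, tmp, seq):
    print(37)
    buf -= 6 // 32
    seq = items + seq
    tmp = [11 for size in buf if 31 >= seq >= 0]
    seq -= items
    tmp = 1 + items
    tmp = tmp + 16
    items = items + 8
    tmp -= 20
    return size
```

seq -= items

Transformed code:
def main(buf, tmp, seq):
    print(37)
    buf -= 6 // 32
    seq = items + seq
    tmp = []
    for size in buf:
        if 31 >= seq >= 0:
            tmp.append(11)
    seq -= items
    tmp = 1 + items
    tmp = tmp + 16
    items = items + 8
    tmp -= 20
    return size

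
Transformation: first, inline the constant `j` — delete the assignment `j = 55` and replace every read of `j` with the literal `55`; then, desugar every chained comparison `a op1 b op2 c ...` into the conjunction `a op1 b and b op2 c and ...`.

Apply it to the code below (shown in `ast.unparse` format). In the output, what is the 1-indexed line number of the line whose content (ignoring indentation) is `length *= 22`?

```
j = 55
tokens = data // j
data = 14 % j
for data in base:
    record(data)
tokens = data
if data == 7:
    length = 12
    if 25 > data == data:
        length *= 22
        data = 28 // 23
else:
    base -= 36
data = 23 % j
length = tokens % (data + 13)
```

9

Transformed code:
tokens = data // 55
data = 14 % 55
for data in base:
    record(data)
tokens = data
if data == 7:
    length = 12
    if 25 > data and data == data:
        length *= 22
        data = 28 // 23
else:
    base -= 36
data = 23 % 55
length = tokens % (data + 13)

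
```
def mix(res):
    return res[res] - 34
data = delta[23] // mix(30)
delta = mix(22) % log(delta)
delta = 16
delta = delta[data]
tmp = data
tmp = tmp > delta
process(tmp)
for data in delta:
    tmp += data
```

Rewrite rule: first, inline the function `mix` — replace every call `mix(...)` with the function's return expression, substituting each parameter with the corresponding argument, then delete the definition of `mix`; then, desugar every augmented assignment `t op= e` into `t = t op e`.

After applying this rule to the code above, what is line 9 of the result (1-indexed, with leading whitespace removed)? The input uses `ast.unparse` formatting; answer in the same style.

Transformed code:
data = delta[23] // (30[30] - 34)
delta = (22[22] - 34) % log(delta)
delta = 16
delta = delta[data]
tmp = data
tmp = tmp > delta
process(tmp)
for data in delta:
    tmp = tmp + data

tmp = tmp + data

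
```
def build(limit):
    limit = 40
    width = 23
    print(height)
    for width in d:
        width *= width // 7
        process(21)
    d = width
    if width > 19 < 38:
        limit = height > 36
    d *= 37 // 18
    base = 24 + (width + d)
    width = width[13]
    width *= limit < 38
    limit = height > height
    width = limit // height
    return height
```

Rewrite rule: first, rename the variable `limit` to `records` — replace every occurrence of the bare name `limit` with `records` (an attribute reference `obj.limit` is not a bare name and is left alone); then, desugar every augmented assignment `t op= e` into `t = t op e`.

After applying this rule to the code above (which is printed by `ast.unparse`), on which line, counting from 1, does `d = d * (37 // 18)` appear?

Transformed code:
def build(records):
    records = 40
    width = 23
    print(height)
    for width in d:
        width = width * (width // 7)
        process(21)
    d = width
    if width > 19 < 38:
        records = height > 36
    d = d * (37 // 18)
    base = 24 + (width + d)
    width = width[13]
    width = width * (records < 38)
    records = height > height
    width = records // height
    return height

11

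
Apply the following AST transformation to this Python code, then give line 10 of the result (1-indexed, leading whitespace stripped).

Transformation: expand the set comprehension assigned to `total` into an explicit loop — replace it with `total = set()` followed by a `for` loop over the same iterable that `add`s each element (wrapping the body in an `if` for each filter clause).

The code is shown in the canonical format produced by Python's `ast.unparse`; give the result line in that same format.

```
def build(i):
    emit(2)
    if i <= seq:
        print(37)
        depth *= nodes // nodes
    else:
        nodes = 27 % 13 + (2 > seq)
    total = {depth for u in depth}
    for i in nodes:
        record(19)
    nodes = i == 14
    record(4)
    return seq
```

total.add(depth)

Transformed code:
def build(i):
    emit(2)
    if i <= seq:
        print(37)
        depth *= nodes // nodes
    else:
        nodes = 27 % 13 + (2 > seq)
    total = set()
    for u in depth:
        total.add(depth)
    for i in nodes:
        record(19)
    nodes = i == 14
    record(4)
    return seq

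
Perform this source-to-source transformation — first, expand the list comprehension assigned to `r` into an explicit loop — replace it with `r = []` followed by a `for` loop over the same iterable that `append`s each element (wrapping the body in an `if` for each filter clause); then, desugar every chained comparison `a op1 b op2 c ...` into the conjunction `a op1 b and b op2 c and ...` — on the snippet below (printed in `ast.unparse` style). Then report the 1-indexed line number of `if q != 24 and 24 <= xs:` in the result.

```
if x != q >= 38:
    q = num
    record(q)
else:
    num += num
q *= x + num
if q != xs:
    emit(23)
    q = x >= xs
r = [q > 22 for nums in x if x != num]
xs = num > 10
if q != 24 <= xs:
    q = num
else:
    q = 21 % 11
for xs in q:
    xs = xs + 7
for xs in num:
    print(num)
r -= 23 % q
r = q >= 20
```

Transformed code:
if x != q and q >= 38:
    q = num
    record(q)
else:
    num += num
q *= x + num
if q != xs:
    emit(23)
    q = x >= xs
r = []
for nums in x:
    if x != num:
        r.append(q > 22)
xs = num > 10
if q != 24 and 24 <= xs:
    q = num
else:
    q = 21 % 11
for xs in q:
    xs = xs + 7
for xs in num:
    print(num)
r -= 23 % q
r = q >= 20

15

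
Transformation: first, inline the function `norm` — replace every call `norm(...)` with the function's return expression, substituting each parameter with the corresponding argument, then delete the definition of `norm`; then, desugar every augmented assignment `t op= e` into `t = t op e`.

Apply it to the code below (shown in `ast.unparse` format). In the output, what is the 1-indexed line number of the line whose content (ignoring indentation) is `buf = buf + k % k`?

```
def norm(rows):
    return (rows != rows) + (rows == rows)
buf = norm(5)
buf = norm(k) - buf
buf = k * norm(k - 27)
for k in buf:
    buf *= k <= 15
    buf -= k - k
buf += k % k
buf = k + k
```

Transformed code:
buf = (5 != 5) + (5 == 5)
buf = (k != k) + (k == k) - buf
buf = k * ((k - 27 != k - 27) + (k - 27 == k - 27))
for k in buf:
    buf = buf * (k <= 15)
    buf = buf - (k - k)
buf = buf + k % k
buf = k + k

7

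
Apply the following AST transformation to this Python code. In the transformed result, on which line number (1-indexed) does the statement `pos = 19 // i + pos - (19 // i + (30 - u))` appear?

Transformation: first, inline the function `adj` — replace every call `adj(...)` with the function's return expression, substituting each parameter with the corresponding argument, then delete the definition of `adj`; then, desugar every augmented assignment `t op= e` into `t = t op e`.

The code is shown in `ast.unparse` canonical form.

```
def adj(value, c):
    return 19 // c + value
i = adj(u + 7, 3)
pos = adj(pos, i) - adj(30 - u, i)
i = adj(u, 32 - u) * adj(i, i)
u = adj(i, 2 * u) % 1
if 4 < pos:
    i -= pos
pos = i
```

Transformed code:
i = 19 // 3 + (u + 7)
pos = 19 // i + pos - (19 // i + (30 - u))
i = (19 // (32 - u) + u) * (19 // i + i)
u = (19 // (2 * u) + i) % 1
if 4 < pos:
    i = i - pos
pos = i

2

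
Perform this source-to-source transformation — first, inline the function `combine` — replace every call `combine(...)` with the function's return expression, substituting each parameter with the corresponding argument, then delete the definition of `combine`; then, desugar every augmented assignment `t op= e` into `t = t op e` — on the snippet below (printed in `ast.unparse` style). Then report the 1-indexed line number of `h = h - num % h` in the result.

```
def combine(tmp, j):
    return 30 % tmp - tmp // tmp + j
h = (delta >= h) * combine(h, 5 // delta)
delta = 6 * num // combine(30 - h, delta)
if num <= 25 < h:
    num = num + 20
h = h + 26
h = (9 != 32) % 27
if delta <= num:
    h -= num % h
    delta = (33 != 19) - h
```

8

Transformed code:
h = (delta >= h) * (30 % h - h // h + 5 // delta)
delta = 6 * num // (30 % (30 - h) - (30 - h) // (30 - h) + delta)
if num <= 25 < h:
    num = num + 20
h = h + 26
h = (9 != 32) % 27
if delta <= num:
    h = h - num % h
    delta = (33 != 19) - h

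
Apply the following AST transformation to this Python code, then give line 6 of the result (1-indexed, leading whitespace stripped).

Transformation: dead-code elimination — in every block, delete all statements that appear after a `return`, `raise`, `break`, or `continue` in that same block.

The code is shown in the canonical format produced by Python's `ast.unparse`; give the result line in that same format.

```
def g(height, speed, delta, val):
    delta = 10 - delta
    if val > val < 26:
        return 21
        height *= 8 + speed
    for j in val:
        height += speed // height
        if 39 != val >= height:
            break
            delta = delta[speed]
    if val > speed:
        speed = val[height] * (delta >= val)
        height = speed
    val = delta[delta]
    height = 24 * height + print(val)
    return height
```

Transformed code:
def g(height, speed, delta, val):
    delta = 10 - delta
    if val > val < 26:
        return 21
    for j in val:
        height += speed // height
        if 39 != val >= height:
            break
    if val > speed:
        speed = val[height] * (delta >= val)
        height = speed
    val = delta[delta]
    height = 24 * height + print(val)
    return height

height += speed // height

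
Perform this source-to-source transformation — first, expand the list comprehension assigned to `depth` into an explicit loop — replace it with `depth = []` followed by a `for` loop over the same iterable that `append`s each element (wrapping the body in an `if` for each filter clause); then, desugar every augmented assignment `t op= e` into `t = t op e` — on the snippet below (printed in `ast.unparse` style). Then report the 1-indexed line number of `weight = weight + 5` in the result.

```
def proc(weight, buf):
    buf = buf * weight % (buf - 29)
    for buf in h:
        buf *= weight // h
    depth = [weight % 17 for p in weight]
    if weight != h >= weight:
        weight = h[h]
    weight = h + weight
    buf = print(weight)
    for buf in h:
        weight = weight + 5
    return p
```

Transformed code:
def proc(weight, buf):
    buf = buf * weight % (buf - 29)
    for buf in h:
        buf = buf * (weight // h)
    depth = []
    for p in weight:
        depth.append(weight % 17)
    if weight != h >= weight:
        weight = h[h]
    weight = h + weight
    buf = print(weight)
    for buf in h:
        weight = weight + 5
    return p

13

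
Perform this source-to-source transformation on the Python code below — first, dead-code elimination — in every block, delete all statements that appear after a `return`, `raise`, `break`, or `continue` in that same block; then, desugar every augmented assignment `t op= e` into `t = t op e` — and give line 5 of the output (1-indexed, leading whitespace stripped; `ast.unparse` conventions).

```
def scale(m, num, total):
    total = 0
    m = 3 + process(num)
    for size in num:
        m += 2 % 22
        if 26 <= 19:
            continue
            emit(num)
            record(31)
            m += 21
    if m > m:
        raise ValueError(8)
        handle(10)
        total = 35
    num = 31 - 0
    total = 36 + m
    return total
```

m = m + 2 % 22

Transformed code:
def scale(m, num, total):
    total = 0
    m = 3 + process(num)
    for size in num:
        m = m + 2 % 22
        if 26 <= 19:
            continue
    if m > m:
        raise ValueError(8)
    num = 31 - 0
    total = 36 + m
    return total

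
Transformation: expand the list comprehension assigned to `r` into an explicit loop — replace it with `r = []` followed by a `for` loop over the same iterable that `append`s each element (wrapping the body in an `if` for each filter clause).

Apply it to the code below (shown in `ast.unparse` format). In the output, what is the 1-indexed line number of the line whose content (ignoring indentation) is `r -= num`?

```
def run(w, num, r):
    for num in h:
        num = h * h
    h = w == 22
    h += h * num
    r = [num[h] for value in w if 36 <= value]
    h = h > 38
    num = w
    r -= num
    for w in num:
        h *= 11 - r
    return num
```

Transformed code:
def run(w, num, r):
    for num in h:
        num = h * h
    h = w == 22
    h += h * num
    r = []
    for value in w:
        if 36 <= value:
            r.append(num[h])
    h = h > 38
    num = w
    r -= num
    for w in num:
        h *= 11 - r
    return num

12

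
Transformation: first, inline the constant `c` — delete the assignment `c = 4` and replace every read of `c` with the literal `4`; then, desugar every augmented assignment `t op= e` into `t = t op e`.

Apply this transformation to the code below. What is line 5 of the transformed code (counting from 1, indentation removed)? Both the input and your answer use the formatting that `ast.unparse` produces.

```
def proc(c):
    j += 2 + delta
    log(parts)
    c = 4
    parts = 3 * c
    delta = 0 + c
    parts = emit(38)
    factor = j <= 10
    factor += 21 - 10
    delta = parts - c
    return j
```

Transformed code:
def proc(c):
    j = j + (2 + delta)
    log(parts)
    parts = 3 * 4
    delta = 0 + 4
    parts = emit(38)
    factor = j <= 10
    factor = factor + (21 - 10)
    delta = parts - 4
    return j

delta = 0 + 4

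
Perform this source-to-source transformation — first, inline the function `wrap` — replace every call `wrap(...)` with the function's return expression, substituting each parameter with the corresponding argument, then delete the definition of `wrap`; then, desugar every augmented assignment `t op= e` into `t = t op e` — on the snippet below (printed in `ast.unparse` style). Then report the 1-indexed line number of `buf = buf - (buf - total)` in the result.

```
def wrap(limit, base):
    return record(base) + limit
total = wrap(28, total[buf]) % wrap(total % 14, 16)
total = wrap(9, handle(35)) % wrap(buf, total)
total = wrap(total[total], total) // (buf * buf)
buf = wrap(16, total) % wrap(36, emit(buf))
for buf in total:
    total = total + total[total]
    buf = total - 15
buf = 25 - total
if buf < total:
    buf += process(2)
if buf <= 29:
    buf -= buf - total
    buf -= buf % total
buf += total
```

Transformed code:
total = (record(total[buf]) + 28) % (record(16) + total % 14)
total = (record(handle(35)) + 9) % (record(total) + buf)
total = (record(total) + total[total]) // (buf * buf)
buf = (record(total) + 16) % (record(emit(buf)) + 36)
for buf in total:
    total = total + total[total]
    buf = total - 15
buf = 25 - total
if buf < total:
    buf = buf + process(2)
if buf <= 29:
    buf = buf - (buf - total)
    buf = buf - buf % total
buf = buf + total

12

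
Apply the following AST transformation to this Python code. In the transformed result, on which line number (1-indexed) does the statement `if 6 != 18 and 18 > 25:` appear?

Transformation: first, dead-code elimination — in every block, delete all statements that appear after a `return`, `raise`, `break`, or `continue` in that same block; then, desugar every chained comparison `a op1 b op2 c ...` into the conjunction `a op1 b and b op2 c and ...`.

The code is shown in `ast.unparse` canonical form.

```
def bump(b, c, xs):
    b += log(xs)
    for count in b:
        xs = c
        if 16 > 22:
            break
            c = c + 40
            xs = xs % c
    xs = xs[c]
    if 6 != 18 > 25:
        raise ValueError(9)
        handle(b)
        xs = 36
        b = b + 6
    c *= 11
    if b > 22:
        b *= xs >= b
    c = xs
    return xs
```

8

Transformed code:
def bump(b, c, xs):
    b += log(xs)
    for count in b:
        xs = c
        if 16 > 22:
            break
    xs = xs[c]
    if 6 != 18 and 18 > 25:
        raise ValueError(9)
    c *= 11
    if b > 22:
        b *= xs >= b
    c = xs
    return xs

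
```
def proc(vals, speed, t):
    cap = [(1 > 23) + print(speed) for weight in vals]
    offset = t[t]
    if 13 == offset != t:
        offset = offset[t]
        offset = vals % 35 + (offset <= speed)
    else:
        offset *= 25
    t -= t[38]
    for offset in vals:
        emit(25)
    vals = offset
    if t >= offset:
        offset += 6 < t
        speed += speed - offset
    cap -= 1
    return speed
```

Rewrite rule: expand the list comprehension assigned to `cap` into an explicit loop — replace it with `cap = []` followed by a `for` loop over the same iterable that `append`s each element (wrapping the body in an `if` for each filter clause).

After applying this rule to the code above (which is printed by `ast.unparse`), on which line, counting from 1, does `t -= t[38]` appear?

Transformed code:
def proc(vals, speed, t):
    cap = []
    for weight in vals:
        cap.append((1 > 23) + print(speed))
    offset = t[t]
    if 13 == offset != t:
        offset = offset[t]
        offset = vals % 35 + (offset <= speed)
    else:
        offset *= 25
    t -= t[38]
    for offset in vals:
        emit(25)
    vals = offset
    if t >= offset:
        offset += 6 < t
        speed += speed - offset
    cap -= 1
    return speed

11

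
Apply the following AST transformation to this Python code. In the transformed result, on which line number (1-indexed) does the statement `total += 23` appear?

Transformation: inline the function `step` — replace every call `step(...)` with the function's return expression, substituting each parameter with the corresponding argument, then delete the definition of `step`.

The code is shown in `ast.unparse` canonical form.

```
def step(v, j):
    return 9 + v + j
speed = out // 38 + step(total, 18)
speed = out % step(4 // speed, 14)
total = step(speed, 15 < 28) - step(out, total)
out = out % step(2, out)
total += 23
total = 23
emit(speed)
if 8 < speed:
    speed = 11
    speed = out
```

5

Transformed code:
speed = out // 38 + (9 + total + 18)
speed = out % (9 + 4 // speed + 14)
total = 9 + speed + (15 < 28) - (9 + out + total)
out = out % (9 + 2 + out)
total += 23
total = 23
emit(speed)
if 8 < speed:
    speed = 11
    speed = out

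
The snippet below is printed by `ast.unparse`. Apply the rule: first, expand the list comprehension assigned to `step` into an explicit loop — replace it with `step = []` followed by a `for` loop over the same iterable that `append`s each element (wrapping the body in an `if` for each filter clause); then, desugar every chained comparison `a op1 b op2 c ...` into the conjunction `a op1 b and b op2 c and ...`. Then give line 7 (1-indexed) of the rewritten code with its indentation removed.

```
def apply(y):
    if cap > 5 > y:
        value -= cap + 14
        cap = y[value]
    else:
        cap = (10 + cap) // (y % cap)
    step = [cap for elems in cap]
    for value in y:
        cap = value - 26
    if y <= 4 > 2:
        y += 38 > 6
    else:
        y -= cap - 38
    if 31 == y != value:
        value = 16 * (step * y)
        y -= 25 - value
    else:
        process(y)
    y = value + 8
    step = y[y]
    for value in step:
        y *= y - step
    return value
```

Transformed code:
def apply(y):
    if cap > 5 and 5 > y:
        value -= cap + 14
        cap = y[value]
    else:
        cap = (10 + cap) // (y % cap)
    step = []
    for elems in cap:
        step.append(cap)
    for value in y:
        cap = value - 26
    if y <= 4 and 4 > 2:
        y += 38 > 6
    else:
        y -= cap - 38
    if 31 == y and y != value:
        value = 16 * (step * y)
        y -= 25 - value
    else:
        process(y)
    y = value + 8
    step = y[y]
    for value in step:
        y *= y - step
    return value

step = []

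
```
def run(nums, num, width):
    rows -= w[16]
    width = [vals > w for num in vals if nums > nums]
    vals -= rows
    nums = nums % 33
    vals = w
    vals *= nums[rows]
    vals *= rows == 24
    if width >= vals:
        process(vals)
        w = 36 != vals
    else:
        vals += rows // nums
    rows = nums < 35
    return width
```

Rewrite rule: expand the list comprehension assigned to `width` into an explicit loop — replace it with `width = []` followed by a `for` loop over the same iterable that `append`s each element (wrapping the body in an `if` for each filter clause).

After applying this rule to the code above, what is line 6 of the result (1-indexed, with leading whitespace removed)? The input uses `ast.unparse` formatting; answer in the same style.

width.append(vals > w)

Transformed code:
def run(nums, num, width):
    rows -= w[16]
    width = []
    for num in vals:
        if nums > nums:
            width.append(vals > w)
    vals -= rows
    nums = nums % 33
    vals = w
    vals *= nums[rows]
    vals *= rows == 24
    if width >= vals:
        process(vals)
        w = 36 != vals
    else:
        vals += rows // nums
    rows = nums < 35
    return width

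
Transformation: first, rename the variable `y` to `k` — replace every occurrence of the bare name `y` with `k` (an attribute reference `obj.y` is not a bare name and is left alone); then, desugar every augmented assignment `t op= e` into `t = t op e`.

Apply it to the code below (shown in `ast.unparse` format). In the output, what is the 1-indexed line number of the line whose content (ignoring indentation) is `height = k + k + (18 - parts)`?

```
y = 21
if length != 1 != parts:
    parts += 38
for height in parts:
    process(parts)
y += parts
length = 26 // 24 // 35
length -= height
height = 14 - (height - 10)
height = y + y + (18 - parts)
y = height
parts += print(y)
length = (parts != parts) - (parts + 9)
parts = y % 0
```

10

Transformed code:
k = 21
if length != 1 != parts:
    parts = parts + 38
for height in parts:
    process(parts)
k = k + parts
length = 26 // 24 // 35
length = length - height
height = 14 - (height - 10)
height = k + k + (18 - parts)
k = height
parts = parts + print(k)
length = (parts != parts) - (parts + 9)
parts = k % 0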